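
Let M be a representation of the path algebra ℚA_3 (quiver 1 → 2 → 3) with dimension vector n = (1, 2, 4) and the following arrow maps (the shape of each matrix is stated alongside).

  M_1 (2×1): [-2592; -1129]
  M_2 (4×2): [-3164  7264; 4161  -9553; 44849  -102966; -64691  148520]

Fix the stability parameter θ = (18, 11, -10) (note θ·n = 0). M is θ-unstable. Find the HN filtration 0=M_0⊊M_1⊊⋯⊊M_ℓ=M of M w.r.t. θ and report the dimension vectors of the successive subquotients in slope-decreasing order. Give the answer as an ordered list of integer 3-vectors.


Barcode: M ≅ I[1,3], I[2,3], I[3,3]^2. HN layers by μ_θ (3 steps, strictly decreasing):
  μ^(1)=19/3; μ^(2)=1/2; μ^(3)=-10

((1, 1, 1); (0, 1, 1); (0, 0, 2))


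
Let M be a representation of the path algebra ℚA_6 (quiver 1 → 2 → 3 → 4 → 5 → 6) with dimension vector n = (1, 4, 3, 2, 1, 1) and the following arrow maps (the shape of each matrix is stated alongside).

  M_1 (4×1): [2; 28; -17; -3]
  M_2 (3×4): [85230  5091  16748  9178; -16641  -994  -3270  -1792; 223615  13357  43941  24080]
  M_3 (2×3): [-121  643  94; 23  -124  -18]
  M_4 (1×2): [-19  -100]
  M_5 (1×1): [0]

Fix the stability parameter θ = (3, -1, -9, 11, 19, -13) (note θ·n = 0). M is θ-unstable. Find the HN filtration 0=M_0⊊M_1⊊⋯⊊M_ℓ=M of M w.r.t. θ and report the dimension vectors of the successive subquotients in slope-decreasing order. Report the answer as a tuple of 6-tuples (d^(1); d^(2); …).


Barcode: M ≅ I[1,5], I[2,2], I[2,3], I[2,4], I[6,6]. HN layers by μ_θ (6 steps, strictly decreasing):
  μ^(1)=19; μ^(2)=11; μ^(3)=-1; μ^(4)=-7/3; μ^(5)=-5; μ^(6)=-13

((0, 0, 0, 0, 1, 0); (0, 0, 0, 2, 0, 0); (0, 1, 0, 0, 0, 0); (1, 1, 1, 0, 0, 0); (0, 2, 2, 0, 0, 0); (0, 0, 0, 0, 0, 1))


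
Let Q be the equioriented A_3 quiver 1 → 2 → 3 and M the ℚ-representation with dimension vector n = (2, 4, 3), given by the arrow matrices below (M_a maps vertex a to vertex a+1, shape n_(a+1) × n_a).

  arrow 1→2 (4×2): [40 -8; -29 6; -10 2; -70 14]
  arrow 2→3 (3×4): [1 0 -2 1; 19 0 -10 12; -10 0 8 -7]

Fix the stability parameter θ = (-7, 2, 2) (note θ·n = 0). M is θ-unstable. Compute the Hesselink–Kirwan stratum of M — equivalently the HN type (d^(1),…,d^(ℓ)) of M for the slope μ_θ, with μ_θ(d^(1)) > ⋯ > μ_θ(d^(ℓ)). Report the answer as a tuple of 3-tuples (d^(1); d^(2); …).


Via rank(M_{q-1}∘⋯∘M_p): M ≅ I[1,2], I[1,3], I[2,2], I[2,3], I[3,3].
μ_θ-semistable layers: μ^(1)=2; μ^(2)=-7

((0, 4, 3); (2, 0, 0))


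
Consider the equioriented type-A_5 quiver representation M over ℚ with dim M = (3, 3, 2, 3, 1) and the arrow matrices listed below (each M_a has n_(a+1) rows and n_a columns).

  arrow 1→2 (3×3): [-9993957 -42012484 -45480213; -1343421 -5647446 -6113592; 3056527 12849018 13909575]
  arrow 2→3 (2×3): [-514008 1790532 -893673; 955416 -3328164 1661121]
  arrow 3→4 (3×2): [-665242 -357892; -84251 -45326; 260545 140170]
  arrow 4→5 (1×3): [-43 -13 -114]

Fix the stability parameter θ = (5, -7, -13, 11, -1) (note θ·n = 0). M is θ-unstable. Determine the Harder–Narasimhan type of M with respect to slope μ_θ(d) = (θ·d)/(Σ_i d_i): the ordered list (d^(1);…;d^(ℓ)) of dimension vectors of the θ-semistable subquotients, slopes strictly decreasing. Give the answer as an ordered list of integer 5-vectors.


Barcode: M ≅ I[1,2]^2, I[1,5], I[3,3], I[4,4]^2. HN layers by μ_θ (5 steps, strictly decreasing):
  μ^(1)=11; μ^(2)=5; μ^(3)=-1; μ^(4)=-5; μ^(5)=-13

((0, 0, 0, 2, 0); (0, 0, 0, 1, 1); (2, 2, 0, 0, 0); (1, 1, 1, 0, 0); (0, 0, 1, 0, 0))


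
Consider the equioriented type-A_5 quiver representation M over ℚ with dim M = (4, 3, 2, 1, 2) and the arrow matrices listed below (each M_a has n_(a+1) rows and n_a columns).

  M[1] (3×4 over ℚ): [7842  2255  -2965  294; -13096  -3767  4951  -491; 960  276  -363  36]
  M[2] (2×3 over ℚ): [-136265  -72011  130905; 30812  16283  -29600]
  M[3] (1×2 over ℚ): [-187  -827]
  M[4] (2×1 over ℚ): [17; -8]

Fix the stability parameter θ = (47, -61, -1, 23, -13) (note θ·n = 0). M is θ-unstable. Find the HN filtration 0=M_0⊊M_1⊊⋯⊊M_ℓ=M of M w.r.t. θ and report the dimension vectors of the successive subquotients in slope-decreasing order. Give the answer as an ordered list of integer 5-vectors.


Interval decomposition of M: I[1,1], I[1,2], I[1,3], I[1,5], I[5,5].
HN type (ℓ=5): μ^(1)=47; μ^(2)=5; μ^(3)=-1; μ^(4)=-7; μ^(5)=-13

((1, 0, 0, 0, 0); (0, 0, 0, 1, 1); (0, 0, 2, 0, 0); (3, 3, 0, 0, 0); (0, 0, 0, 0, 1))


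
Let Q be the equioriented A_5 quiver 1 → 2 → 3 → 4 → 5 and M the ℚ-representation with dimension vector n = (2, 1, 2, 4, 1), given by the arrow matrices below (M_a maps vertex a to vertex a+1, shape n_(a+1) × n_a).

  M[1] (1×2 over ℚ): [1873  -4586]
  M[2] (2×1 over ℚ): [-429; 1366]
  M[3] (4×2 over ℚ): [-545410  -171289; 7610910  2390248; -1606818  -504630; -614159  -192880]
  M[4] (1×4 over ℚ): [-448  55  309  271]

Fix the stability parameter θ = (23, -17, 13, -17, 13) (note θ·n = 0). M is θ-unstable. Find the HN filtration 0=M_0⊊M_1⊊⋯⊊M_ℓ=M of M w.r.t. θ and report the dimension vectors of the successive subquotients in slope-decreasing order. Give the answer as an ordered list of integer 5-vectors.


Interval decomposition of M: I[1,1], I[1,5], I[3,4], I[4,4]^2.
HN type (ℓ=5): μ^(1)=23; μ^(2)=13; μ^(3)=1/2; μ^(4)=-2; μ^(5)=-17

((1, 0, 0, 0, 0); (0, 0, 0, 0, 1); (1, 1, 1, 1, 0); (0, 0, 1, 1, 0); (0, 0, 0, 2, 0))


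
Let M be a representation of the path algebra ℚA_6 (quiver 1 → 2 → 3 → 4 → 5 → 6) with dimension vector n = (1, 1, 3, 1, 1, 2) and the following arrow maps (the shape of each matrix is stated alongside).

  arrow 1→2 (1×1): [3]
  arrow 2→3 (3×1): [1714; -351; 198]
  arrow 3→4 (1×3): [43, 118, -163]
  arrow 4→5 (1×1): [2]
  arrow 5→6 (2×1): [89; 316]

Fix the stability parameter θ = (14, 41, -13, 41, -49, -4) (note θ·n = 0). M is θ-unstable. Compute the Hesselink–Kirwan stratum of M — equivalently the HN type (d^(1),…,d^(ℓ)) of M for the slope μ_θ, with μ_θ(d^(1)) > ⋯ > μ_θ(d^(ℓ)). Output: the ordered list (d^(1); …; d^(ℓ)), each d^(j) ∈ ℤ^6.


Via rank(M_{q-1}∘⋯∘M_p): M ≅ I[1,6], I[3,3]^2, I[6,6].
μ_θ-semistable layers: μ^(1)=5; μ^(2)=-4; μ^(3)=-13

((1, 1, 1, 1, 1, 1); (0, 0, 0, 0, 0, 1); (0, 0, 2, 0, 0, 0))


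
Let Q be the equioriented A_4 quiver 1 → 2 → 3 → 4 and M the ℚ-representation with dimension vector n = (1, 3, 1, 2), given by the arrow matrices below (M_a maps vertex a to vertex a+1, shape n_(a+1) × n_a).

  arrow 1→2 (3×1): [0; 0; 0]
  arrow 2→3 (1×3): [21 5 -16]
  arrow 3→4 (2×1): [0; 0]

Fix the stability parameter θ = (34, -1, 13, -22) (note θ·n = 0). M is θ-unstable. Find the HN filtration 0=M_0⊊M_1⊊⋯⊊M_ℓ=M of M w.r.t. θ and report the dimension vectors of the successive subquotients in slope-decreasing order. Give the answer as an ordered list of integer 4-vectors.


Via rank(M_{q-1}∘⋯∘M_p): M ≅ I[1,1], I[2,2]^2, I[2,3], I[4,4]^2.
μ_θ-semistable layers: μ^(1)=34; μ^(2)=13; μ^(3)=-1; μ^(4)=-22

((1, 0, 0, 0); (0, 0, 1, 0); (0, 3, 0, 0); (0, 0, 0, 2))


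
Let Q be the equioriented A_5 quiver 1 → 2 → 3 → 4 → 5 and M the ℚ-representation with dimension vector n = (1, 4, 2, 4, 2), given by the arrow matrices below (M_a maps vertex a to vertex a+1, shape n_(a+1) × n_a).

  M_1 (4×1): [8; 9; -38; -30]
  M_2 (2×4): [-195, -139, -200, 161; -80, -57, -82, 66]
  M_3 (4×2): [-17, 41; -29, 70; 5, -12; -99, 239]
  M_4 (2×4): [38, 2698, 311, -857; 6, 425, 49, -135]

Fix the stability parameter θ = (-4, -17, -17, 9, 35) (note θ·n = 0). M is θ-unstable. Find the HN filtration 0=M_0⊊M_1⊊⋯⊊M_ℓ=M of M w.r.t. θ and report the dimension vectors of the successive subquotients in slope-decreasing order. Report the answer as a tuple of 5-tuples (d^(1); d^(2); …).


Via rank(M_{q-1}∘⋯∘M_p): M ≅ I[1,5], I[2,2]^2, I[2,5], I[4,4]^2.
μ_θ-semistable layers: μ^(1)=35; μ^(2)=9; μ^(3)=-38/3; μ^(4)=-17

((0, 0, 0, 0, 2); (0, 0, 0, 4, 0); (1, 1, 1, 0, 0); (0, 3, 1, 0, 0))


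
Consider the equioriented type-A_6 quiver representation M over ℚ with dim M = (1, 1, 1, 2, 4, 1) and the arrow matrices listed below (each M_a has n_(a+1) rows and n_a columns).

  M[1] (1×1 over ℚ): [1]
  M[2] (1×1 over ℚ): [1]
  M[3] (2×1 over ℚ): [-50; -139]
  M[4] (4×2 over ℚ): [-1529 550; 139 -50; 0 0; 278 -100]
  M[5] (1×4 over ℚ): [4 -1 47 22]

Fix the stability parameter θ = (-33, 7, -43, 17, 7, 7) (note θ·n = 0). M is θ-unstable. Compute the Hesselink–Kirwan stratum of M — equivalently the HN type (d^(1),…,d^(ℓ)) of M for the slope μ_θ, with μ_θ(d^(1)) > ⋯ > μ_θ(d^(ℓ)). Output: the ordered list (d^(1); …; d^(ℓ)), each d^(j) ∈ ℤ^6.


Barcode: M ≅ I[1,4], I[4,6], I[5,5]^3. HN layers by μ_θ (5 steps, strictly decreasing):
  μ^(1)=17; μ^(2)=31/3; μ^(3)=7; μ^(4)=-18; μ^(5)=-33

((0, 0, 0, 1, 0, 0); (0, 0, 0, 1, 1, 1); (0, 0, 0, 0, 3, 0); (0, 1, 1, 0, 0, 0); (1, 0, 0, 0, 0, 0))


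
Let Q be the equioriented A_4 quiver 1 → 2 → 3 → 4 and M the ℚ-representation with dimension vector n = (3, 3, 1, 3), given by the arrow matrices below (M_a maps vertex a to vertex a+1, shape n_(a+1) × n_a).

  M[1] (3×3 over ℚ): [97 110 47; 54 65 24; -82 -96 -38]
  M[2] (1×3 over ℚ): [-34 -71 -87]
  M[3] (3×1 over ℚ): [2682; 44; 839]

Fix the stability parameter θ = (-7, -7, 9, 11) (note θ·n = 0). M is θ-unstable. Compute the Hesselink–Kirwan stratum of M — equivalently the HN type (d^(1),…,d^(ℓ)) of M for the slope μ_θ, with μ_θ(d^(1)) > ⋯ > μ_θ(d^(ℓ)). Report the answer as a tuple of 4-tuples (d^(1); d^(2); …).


Interval decomposition of M: I[1,1], I[1,2], I[1,4], I[2,2], I[4,4]^2.
HN type (ℓ=3): μ^(1)=11; μ^(2)=9; μ^(3)=-7

((0, 0, 0, 3); (0, 0, 1, 0); (3, 3, 0, 0))


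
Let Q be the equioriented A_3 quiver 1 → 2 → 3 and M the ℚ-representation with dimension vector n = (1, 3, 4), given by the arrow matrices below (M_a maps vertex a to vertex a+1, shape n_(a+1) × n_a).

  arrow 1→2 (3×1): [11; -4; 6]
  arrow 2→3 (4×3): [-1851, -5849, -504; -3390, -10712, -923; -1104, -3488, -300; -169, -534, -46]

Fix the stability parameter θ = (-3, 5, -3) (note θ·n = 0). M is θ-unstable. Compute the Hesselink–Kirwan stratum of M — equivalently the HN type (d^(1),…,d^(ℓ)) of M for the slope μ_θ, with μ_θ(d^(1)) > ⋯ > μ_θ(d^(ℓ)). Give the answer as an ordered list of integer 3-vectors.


Barcode: M ≅ I[1,3], I[2,3]^2, I[3,3]. HN layers by μ_θ (2 steps, strictly decreasing):
  μ^(1)=1; μ^(2)=-3

((0, 3, 3); (1, 0, 1))


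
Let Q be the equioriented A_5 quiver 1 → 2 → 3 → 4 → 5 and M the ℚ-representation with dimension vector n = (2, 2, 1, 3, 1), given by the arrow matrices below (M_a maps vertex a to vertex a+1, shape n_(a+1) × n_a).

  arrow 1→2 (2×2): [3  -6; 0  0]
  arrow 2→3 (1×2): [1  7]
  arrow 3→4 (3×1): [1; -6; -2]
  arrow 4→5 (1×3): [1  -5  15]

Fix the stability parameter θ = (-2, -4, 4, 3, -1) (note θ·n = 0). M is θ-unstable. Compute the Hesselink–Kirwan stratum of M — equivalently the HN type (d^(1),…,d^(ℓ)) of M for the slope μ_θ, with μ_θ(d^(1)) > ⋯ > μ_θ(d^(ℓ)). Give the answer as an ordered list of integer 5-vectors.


Interval decomposition of M: I[1,1], I[1,5], I[2,2], I[4,4]^2.
HN type (ℓ=5): μ^(1)=3; μ^(2)=2; μ^(3)=-2; μ^(4)=-3; μ^(5)=-4

((0, 0, 0, 2, 0); (0, 0, 1, 1, 1); (1, 0, 0, 0, 0); (1, 1, 0, 0, 0); (0, 1, 0, 0, 0))


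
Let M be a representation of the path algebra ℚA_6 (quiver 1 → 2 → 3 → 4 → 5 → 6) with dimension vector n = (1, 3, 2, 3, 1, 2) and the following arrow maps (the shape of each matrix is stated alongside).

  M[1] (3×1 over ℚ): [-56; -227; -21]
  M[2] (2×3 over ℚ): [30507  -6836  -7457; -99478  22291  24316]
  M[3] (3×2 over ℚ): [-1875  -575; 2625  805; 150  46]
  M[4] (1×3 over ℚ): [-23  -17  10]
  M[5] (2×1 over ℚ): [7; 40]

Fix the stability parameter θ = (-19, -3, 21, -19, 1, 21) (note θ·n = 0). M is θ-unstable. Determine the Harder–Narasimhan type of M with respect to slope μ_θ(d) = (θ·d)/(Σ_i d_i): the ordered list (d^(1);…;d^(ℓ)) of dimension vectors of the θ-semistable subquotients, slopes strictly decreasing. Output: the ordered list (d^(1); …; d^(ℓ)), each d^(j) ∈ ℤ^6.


Via rank(M_{q-1}∘⋯∘M_p): M ≅ I[1,3], I[2,2], I[2,4], I[4,4], I[4,6], I[6,6].
μ_θ-semistable layers: μ^(1)=21; μ^(2)=1; μ^(3)=-3; μ^(4)=-19

((0, 0, 1, 0, 0, 2); (0, 0, 1, 1, 1, 0); (0, 3, 0, 0, 0, 0); (1, 0, 0, 2, 0, 0))


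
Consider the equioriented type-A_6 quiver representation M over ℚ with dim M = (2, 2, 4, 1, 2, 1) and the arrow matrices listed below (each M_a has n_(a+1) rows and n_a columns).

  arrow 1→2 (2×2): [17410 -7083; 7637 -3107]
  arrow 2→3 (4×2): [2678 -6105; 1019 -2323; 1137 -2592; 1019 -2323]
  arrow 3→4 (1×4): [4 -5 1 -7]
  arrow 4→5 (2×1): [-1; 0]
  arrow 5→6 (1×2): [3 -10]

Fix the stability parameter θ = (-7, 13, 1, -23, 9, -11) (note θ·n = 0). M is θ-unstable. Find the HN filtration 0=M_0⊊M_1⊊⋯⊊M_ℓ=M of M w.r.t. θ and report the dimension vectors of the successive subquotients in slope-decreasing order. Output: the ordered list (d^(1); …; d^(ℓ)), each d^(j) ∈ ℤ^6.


Via rank(M_{q-1}∘⋯∘M_p): M ≅ I[1,3], I[1,6], I[3,3]^2, I[5,5].
μ_θ-semistable layers: μ^(1)=9; μ^(2)=7; μ^(3)=1; μ^(4)=-1; μ^(5)=-3; μ^(6)=-7

((0, 0, 0, 0, 1, 0); (0, 1, 1, 0, 0, 0); (0, 0, 2, 0, 0, 0); (0, 0, 0, 0, 1, 1); (0, 1, 1, 1, 0, 0); (2, 0, 0, 0, 0, 0))


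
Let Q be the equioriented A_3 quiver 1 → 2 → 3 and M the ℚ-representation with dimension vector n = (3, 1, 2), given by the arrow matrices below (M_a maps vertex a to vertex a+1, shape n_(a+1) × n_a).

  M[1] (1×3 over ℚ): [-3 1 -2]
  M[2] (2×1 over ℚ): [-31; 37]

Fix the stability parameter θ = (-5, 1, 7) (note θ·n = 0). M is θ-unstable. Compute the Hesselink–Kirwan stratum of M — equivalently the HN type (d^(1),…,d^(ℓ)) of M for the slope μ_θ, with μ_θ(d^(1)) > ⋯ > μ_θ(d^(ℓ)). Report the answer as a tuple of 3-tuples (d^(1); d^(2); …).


Via rank(M_{q-1}∘⋯∘M_p): M ≅ I[1,1]^2, I[1,3], I[3,3].
μ_θ-semistable layers: μ^(1)=7; μ^(2)=1; μ^(3)=-5

((0, 0, 2); (0, 1, 0); (3, 0, 0))


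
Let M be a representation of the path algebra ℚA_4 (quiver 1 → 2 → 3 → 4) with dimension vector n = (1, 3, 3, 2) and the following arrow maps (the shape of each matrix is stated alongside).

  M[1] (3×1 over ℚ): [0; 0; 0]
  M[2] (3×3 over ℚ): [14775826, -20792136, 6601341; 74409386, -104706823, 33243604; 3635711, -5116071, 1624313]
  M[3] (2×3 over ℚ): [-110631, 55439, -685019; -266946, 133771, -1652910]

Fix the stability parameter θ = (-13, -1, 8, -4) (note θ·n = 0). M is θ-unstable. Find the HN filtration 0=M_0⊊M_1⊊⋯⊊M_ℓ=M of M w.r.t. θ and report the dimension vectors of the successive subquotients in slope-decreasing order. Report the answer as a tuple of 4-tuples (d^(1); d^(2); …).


Barcode: M ≅ I[1,1], I[2,3], I[2,4]^2. HN layers by μ_θ (4 steps, strictly decreasing):
  μ^(1)=8; μ^(2)=2; μ^(3)=-1; μ^(4)=-13

((0, 0, 1, 0); (0, 0, 2, 2); (0, 3, 0, 0); (1, 0, 0, 0))


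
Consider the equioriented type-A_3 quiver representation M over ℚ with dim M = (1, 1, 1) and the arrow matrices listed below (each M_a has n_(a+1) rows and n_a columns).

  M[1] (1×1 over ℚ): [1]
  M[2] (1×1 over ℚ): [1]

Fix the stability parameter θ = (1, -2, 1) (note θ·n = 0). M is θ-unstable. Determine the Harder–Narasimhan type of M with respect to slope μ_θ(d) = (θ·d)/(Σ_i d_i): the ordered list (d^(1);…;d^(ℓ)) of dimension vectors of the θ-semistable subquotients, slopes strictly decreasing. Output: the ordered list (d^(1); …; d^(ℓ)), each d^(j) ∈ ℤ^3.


Via rank(M_{q-1}∘⋯∘M_p): M ≅ I[1,3].
μ_θ-semistable layers: μ^(1)=1; μ^(2)=-1/2

((0, 0, 1); (1, 1, 0))


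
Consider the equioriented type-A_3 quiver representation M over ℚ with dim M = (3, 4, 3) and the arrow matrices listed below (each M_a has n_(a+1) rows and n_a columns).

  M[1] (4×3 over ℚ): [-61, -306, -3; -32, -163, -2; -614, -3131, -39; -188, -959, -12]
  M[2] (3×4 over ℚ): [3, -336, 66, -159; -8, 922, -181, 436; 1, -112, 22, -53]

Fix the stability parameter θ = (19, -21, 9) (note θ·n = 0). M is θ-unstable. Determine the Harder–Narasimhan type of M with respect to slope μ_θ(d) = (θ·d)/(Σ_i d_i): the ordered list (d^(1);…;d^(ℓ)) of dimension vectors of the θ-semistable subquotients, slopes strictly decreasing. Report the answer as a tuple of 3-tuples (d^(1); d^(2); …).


Interval decomposition of M: I[1,2], I[1,3]^2, I[2,2], I[3,3].
HN type (ℓ=3): μ^(1)=9; μ^(2)=-1; μ^(3)=-21

((0, 0, 3); (3, 3, 0); (0, 1, 0))


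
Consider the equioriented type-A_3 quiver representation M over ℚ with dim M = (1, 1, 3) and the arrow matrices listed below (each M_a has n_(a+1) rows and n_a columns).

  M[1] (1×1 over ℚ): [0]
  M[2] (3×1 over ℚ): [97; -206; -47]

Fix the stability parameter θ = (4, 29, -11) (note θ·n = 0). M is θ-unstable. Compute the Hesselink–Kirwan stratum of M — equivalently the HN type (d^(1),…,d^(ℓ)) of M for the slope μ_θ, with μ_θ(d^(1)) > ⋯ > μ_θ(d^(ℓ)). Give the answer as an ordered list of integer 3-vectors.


Barcode: M ≅ I[1,1], I[2,3], I[3,3]^2. HN layers by μ_θ (3 steps, strictly decreasing):
  μ^(1)=9; μ^(2)=4; μ^(3)=-11

((0, 1, 1); (1, 0, 0); (0, 0, 2))


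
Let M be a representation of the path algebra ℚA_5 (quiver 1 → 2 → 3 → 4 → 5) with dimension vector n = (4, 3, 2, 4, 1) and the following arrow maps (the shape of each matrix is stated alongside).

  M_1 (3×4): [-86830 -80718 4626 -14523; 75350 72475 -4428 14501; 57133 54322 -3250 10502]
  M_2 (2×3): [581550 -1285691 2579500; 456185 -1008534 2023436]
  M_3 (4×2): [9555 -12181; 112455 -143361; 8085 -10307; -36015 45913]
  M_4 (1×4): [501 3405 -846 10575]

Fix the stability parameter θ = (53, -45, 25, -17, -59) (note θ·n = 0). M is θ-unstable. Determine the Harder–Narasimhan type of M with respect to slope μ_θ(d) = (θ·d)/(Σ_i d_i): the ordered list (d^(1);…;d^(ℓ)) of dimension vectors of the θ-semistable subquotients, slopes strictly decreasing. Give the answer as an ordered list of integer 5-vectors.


Interval decomposition of M: I[1,1], I[1,2], I[1,3], I[1,5], I[4,4]^3.
HN type (ℓ=5): μ^(1)=53; μ^(2)=25; μ^(3)=4; μ^(4)=-43/5; μ^(5)=-17

((1, 0, 0, 0, 0); (0, 0, 1, 0, 0); (2, 2, 0, 0, 0); (1, 1, 1, 1, 1); (0, 0, 0, 3, 0))


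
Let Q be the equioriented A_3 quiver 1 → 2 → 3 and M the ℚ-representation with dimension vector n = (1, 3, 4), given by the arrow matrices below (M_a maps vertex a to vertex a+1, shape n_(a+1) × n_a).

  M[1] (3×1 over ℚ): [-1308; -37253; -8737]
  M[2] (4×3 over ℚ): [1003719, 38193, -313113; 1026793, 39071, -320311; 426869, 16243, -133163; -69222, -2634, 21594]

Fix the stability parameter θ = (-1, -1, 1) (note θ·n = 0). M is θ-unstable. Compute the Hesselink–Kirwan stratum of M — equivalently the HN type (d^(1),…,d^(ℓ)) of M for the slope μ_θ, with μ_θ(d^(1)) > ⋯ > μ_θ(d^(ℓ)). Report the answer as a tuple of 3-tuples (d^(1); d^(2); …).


Barcode: M ≅ I[1,2], I[2,2], I[2,3], I[3,3]^3. HN layers by μ_θ (2 steps, strictly decreasing):
  μ^(1)=1; μ^(2)=-1

((0, 0, 4); (1, 3, 0))


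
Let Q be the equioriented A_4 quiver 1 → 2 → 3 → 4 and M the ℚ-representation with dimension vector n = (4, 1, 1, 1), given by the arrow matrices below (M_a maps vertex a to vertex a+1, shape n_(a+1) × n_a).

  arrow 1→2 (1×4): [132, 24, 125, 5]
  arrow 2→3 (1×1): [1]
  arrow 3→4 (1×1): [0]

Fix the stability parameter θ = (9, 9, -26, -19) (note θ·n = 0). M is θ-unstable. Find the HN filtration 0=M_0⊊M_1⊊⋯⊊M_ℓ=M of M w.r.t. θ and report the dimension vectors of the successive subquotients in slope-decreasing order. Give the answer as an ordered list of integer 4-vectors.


Interval decomposition of M: I[1,1]^3, I[1,3], I[4,4].
HN type (ℓ=3): μ^(1)=9; μ^(2)=-8/3; μ^(3)=-19

((3, 0, 0, 0); (1, 1, 1, 0); (0, 0, 0, 1))


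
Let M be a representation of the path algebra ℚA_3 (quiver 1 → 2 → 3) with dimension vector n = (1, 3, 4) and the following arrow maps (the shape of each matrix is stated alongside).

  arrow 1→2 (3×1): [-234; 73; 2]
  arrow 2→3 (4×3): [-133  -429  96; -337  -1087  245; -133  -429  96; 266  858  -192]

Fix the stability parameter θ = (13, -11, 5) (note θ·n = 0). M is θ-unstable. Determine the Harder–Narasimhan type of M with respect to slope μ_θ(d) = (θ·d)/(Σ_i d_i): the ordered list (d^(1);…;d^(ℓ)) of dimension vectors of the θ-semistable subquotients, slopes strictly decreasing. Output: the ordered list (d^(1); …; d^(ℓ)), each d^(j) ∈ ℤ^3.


Barcode: M ≅ I[1,3], I[2,2], I[2,3], I[3,3]^2. HN layers by μ_θ (3 steps, strictly decreasing):
  μ^(1)=5; μ^(2)=1; μ^(3)=-11

((0, 0, 4); (1, 1, 0); (0, 2, 0))


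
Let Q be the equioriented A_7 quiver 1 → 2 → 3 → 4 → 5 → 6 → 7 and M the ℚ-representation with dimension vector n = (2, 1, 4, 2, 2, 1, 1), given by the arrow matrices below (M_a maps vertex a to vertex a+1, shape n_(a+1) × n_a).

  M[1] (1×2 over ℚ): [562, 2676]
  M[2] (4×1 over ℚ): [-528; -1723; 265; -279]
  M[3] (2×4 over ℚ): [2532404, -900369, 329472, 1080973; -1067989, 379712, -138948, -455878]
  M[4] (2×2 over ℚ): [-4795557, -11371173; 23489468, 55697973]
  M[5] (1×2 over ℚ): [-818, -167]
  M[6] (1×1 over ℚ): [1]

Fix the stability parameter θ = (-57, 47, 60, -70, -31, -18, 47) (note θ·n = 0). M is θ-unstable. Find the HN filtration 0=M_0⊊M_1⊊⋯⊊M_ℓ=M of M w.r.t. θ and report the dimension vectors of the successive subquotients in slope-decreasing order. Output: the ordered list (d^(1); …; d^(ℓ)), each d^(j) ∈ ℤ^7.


Via rank(M_{q-1}∘⋯∘M_p): M ≅ I[1,1], I[1,7], I[3,3]^2, I[3,5].
μ_θ-semistable layers: μ^(1)=60; μ^(2)=47; μ^(3)=-12/5; μ^(4)=-41/3; μ^(5)=-57

((0, 0, 2, 0, 0, 0, 0); (0, 0, 0, 0, 0, 0, 1); (0, 1, 1, 1, 1, 1, 0); (0, 0, 1, 1, 1, 0, 0); (2, 0, 0, 0, 0, 0, 0))


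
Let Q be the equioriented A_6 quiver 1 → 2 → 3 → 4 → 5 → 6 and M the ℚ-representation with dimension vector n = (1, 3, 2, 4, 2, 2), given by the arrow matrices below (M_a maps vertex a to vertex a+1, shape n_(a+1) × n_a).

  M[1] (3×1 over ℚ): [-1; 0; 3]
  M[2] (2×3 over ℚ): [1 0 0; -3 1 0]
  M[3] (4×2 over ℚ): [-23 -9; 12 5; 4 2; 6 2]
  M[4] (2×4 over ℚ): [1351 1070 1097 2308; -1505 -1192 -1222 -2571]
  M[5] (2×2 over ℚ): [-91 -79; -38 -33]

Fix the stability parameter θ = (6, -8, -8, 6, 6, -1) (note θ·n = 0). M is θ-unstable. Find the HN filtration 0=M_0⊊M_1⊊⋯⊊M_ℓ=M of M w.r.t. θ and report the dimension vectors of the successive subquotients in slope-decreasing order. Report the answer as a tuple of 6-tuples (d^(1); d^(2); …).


Via rank(M_{q-1}∘⋯∘M_p): M ≅ I[1,4], I[2,2], I[2,6], I[4,4], I[4,6].
μ_θ-semistable layers: μ^(1)=6; μ^(2)=11/3; μ^(3)=-10/3; μ^(4)=-8

((0, 0, 0, 2, 0, 0); (0, 0, 0, 2, 2, 2); (1, 1, 1, 0, 0, 0); (0, 2, 1, 0, 0, 0))


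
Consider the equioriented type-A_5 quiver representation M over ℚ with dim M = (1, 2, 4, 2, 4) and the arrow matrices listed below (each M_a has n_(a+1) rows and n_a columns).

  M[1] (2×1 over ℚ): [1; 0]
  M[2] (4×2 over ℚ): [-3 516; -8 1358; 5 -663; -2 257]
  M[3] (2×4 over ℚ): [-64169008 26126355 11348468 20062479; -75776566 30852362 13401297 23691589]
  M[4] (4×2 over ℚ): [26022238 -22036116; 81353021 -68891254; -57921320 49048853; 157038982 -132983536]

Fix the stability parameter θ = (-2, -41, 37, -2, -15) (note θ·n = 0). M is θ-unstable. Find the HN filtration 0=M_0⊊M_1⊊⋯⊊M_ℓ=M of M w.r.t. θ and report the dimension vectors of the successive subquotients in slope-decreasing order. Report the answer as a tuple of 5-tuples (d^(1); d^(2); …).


Interval decomposition of M: I[1,5], I[2,5], I[3,3]^2, I[5,5]^2.
HN type (ℓ=5): μ^(1)=37; μ^(2)=20/3; μ^(3)=-15; μ^(4)=-43/2; μ^(5)=-41

((0, 0, 2, 0, 0); (0, 0, 2, 2, 2); (0, 0, 0, 0, 2); (1, 1, 0, 0, 0); (0, 1, 0, 0, 0))


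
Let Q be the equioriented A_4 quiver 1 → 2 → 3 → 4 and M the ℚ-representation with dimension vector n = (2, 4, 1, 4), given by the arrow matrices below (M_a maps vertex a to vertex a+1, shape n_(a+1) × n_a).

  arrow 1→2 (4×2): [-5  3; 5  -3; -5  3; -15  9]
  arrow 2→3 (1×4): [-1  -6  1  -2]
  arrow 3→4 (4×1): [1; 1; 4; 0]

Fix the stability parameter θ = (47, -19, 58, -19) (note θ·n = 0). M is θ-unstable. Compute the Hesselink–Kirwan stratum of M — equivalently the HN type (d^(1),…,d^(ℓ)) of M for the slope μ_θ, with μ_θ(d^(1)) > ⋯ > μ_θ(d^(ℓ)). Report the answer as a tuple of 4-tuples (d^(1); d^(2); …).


Interval decomposition of M: I[1,1], I[1,2], I[2,2]^2, I[2,4], I[4,4]^3.
HN type (ℓ=4): μ^(1)=47; μ^(2)=39/2; μ^(3)=14; μ^(4)=-19

((1, 0, 0, 0); (0, 0, 1, 1); (1, 1, 0, 0); (0, 3, 0, 3))


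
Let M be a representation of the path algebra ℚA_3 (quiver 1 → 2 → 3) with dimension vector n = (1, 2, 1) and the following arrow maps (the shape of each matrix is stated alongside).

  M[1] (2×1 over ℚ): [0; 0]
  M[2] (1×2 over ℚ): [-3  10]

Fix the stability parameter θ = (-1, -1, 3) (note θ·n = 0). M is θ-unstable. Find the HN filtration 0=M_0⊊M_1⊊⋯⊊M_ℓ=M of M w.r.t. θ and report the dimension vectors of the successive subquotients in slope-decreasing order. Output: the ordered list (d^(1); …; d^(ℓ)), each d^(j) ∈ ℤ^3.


Interval decomposition of M: I[1,1], I[2,2], I[2,3].
HN type (ℓ=2): μ^(1)=3; μ^(2)=-1

((0, 0, 1); (1, 2, 0))


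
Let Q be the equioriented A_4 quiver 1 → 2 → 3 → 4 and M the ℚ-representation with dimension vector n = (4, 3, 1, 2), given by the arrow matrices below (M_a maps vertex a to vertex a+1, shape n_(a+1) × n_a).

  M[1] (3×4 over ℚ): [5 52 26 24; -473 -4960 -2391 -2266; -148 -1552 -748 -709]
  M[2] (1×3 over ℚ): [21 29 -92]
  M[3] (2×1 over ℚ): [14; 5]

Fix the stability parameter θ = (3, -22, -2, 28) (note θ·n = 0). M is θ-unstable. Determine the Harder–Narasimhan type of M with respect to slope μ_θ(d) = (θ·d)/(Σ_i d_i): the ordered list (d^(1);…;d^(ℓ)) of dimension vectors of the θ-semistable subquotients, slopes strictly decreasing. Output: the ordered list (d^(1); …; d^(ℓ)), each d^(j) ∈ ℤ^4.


Barcode: M ≅ I[1,1], I[1,2]^2, I[1,4], I[4,4]. HN layers by μ_θ (4 steps, strictly decreasing):
  μ^(1)=28; μ^(2)=3; μ^(3)=-2; μ^(4)=-19/2

((0, 0, 0, 2); (1, 0, 0, 0); (0, 0, 1, 0); (3, 3, 0, 0))


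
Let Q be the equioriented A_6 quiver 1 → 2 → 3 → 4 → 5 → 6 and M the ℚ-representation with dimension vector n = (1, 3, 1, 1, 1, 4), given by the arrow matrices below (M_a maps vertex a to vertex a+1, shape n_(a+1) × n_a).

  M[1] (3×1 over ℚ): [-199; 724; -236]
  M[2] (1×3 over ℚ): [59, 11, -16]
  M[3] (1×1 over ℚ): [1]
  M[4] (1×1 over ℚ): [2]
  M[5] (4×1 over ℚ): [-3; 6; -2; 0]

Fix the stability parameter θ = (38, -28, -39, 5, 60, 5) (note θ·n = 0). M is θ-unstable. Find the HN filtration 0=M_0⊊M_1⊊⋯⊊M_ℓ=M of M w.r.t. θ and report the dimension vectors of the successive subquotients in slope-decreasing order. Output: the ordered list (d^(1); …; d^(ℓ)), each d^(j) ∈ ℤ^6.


Interval decomposition of M: I[1,6], I[2,2]^2, I[6,6]^3.
HN type (ℓ=4): μ^(1)=65/2; μ^(2)=5; μ^(3)=-29/3; μ^(4)=-28

((0, 0, 0, 0, 1, 1); (0, 0, 0, 1, 0, 3); (1, 1, 1, 0, 0, 0); (0, 2, 0, 0, 0, 0))


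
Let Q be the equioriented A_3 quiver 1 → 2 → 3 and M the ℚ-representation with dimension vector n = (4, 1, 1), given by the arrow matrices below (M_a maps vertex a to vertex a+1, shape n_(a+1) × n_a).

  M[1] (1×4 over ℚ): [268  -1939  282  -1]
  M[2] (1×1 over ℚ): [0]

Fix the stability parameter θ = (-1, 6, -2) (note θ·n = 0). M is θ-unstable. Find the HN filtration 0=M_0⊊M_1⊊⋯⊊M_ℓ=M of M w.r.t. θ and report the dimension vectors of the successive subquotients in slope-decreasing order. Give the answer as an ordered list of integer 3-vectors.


Via rank(M_{q-1}∘⋯∘M_p): M ≅ I[1,1]^3, I[1,2], I[3,3].
μ_θ-semistable layers: μ^(1)=6; μ^(2)=-1; μ^(3)=-2

((0, 1, 0); (4, 0, 0); (0, 0, 1))


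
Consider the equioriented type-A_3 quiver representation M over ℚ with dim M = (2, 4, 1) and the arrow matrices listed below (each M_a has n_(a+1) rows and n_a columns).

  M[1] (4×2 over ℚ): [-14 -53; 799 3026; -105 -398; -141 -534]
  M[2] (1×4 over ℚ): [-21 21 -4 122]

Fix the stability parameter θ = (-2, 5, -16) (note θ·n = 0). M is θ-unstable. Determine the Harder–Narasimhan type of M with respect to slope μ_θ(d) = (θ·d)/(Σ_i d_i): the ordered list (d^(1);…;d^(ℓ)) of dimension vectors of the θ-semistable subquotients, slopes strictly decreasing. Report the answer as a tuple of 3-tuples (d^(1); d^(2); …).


Interval decomposition of M: I[1,2], I[1,3], I[2,2]^2.
HN type (ℓ=3): μ^(1)=5; μ^(2)=-2; μ^(3)=-13/3

((0, 3, 0); (1, 0, 0); (1, 1, 1))


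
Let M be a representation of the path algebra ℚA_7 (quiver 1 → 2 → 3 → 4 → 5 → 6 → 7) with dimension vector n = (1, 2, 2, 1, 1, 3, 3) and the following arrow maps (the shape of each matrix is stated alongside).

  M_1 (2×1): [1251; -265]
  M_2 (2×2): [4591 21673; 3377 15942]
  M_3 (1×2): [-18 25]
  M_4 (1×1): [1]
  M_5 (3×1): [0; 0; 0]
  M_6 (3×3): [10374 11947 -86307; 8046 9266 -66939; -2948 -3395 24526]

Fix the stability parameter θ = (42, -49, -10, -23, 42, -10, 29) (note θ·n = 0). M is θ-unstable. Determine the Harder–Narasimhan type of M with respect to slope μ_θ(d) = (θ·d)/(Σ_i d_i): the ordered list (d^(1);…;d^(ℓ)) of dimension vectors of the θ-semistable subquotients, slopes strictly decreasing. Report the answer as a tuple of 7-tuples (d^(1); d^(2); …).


Barcode: M ≅ I[1,5], I[2,3], I[6,6], I[6,7]^2, I[7,7]. HN layers by μ_θ (4 steps, strictly decreasing):
  μ^(1)=42; μ^(2)=29; μ^(3)=-10; μ^(4)=-49

((0, 0, 0, 0, 1, 0, 0); (0, 0, 0, 0, 0, 0, 3); (1, 1, 2, 1, 0, 3, 0); (0, 1, 0, 0, 0, 0, 0))


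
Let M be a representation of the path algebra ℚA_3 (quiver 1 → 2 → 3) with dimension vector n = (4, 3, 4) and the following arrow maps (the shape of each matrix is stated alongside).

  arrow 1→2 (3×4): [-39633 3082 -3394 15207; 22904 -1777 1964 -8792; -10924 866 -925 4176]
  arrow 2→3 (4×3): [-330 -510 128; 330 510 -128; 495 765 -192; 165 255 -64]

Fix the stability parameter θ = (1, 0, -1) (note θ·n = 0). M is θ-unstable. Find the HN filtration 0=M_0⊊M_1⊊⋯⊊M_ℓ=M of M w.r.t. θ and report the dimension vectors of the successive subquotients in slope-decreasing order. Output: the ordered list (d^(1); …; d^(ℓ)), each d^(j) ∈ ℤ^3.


Interval decomposition of M: I[1,1], I[1,2]^2, I[1,3], I[3,3]^3.
HN type (ℓ=4): μ^(1)=1; μ^(2)=1/2; μ^(3)=0; μ^(4)=-1

((1, 0, 0); (2, 2, 0); (1, 1, 1); (0, 0, 3))


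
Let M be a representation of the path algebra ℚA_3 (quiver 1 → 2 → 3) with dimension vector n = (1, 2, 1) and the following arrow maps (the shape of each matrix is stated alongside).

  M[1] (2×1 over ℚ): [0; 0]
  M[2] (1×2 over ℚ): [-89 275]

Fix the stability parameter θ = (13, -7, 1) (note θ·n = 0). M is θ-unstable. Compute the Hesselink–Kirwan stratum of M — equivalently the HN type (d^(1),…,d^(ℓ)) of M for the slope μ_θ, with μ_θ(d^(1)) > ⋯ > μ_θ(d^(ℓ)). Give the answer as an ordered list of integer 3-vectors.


Interval decomposition of M: I[1,1], I[2,2], I[2,3].
HN type (ℓ=3): μ^(1)=13; μ^(2)=1; μ^(3)=-7

((1, 0, 0); (0, 0, 1); (0, 2, 0))


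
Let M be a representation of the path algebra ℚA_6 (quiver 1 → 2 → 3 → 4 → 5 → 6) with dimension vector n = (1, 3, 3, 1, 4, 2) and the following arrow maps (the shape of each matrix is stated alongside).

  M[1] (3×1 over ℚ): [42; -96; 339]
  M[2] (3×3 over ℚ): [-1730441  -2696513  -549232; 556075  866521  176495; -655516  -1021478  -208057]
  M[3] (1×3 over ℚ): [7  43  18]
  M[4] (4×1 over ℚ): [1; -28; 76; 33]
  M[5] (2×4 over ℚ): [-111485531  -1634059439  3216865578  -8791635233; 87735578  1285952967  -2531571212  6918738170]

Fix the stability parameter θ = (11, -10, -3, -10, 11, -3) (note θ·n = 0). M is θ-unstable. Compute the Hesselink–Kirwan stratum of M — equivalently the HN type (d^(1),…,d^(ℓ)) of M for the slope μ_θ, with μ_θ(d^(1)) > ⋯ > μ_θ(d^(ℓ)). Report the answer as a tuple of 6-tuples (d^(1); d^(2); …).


Via rank(M_{q-1}∘⋯∘M_p): M ≅ I[1,5], I[2,2], I[2,3], I[3,3], I[5,5], I[5,6]^2.
μ_θ-semistable layers: μ^(1)=11; μ^(2)=4; μ^(3)=-3; μ^(4)=-10

((0, 0, 0, 0, 2, 0); (0, 0, 0, 0, 2, 2); (1, 1, 3, 1, 0, 0); (0, 2, 0, 0, 0, 0))


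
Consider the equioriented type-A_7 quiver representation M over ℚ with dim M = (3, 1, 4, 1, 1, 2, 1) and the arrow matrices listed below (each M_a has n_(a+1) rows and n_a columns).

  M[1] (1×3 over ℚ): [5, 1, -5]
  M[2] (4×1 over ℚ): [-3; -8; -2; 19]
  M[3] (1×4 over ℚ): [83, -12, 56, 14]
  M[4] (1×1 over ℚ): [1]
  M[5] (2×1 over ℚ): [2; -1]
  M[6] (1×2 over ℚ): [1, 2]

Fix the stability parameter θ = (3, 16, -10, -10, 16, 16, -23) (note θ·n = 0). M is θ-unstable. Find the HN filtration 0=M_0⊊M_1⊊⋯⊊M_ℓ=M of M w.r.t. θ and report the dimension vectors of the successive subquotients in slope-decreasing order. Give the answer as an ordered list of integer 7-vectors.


Interval decomposition of M: I[1,1]^2, I[1,6], I[3,3]^3, I[6,7].
HN type (ℓ=5): μ^(1)=16; μ^(2)=3; μ^(3)=-1/4; μ^(4)=-7/2; μ^(5)=-10

((0, 0, 0, 0, 1, 1, 0); (2, 0, 0, 0, 0, 0, 0); (1, 1, 1, 1, 0, 0, 0); (0, 0, 0, 0, 0, 1, 1); (0, 0, 3, 0, 0, 0, 0))


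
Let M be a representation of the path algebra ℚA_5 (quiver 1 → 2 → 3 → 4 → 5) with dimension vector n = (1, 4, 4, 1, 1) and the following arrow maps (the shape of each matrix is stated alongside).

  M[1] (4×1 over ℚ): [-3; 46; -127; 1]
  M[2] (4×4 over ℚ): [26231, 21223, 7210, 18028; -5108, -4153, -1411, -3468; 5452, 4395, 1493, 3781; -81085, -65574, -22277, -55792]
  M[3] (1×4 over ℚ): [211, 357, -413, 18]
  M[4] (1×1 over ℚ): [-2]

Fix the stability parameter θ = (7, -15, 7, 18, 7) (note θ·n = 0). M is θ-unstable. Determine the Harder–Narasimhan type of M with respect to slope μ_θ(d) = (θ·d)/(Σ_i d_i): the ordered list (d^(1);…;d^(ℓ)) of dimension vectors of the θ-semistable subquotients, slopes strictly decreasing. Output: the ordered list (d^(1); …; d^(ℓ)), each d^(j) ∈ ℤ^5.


Barcode: M ≅ I[1,3], I[2,2], I[2,3], I[2,5], I[3,3]. HN layers by μ_θ (4 steps, strictly decreasing):
  μ^(1)=25/2; μ^(2)=7; μ^(3)=-4; μ^(4)=-15

((0, 0, 0, 1, 1); (0, 0, 4, 0, 0); (1, 1, 0, 0, 0); (0, 3, 0, 0, 0))


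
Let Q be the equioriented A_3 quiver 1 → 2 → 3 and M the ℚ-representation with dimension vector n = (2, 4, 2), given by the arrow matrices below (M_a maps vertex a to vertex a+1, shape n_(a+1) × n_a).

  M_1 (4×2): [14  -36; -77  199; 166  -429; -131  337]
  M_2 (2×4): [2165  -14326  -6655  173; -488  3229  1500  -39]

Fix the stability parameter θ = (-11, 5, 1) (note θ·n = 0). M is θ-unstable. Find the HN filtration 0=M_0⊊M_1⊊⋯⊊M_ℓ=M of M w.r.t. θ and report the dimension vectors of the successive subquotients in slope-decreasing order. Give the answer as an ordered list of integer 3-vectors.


Interval decomposition of M: I[1,3]^2, I[2,2]^2.
HN type (ℓ=3): μ^(1)=5; μ^(2)=3; μ^(3)=-11

((0, 2, 0); (0, 2, 2); (2, 0, 0))


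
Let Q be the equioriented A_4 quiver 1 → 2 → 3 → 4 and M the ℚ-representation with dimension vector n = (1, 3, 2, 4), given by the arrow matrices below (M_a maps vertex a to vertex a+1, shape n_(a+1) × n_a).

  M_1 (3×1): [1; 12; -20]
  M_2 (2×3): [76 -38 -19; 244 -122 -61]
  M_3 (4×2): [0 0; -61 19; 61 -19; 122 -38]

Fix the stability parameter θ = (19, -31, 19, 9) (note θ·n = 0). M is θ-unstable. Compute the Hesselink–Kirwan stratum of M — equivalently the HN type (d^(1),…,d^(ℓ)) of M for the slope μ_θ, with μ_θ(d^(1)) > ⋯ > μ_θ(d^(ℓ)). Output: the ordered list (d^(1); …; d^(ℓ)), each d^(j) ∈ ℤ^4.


Barcode: M ≅ I[1,2], I[2,2], I[2,3], I[3,4], I[4,4]^3. HN layers by μ_θ (5 steps, strictly decreasing):
  μ^(1)=19; μ^(2)=14; μ^(3)=9; μ^(4)=-6; μ^(5)=-31

((0, 0, 1, 0); (0, 0, 1, 1); (0, 0, 0, 3); (1, 1, 0, 0); (0, 2, 0, 0))


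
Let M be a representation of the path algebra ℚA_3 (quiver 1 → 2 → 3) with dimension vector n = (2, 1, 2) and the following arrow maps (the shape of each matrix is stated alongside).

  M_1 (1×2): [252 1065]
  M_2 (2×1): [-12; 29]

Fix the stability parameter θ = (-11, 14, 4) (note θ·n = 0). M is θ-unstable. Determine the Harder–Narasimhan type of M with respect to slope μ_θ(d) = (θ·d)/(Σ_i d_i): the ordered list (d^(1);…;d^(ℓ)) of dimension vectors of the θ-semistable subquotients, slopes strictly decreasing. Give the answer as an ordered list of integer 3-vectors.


Barcode: M ≅ I[1,1], I[1,3], I[3,3]. HN layers by μ_θ (3 steps, strictly decreasing):
  μ^(1)=9; μ^(2)=4; μ^(3)=-11

((0, 1, 1); (0, 0, 1); (2, 0, 0))


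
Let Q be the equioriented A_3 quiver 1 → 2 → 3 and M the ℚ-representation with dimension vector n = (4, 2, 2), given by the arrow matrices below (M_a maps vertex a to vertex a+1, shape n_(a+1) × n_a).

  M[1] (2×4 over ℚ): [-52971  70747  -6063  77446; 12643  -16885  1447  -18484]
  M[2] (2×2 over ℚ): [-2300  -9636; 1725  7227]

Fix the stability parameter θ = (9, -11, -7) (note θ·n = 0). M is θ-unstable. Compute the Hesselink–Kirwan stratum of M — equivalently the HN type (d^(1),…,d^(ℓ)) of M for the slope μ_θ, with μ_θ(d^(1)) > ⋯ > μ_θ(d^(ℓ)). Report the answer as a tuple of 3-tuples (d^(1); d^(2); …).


Interval decomposition of M: I[1,1]^2, I[1,2], I[1,3], I[3,3].
HN type (ℓ=4): μ^(1)=9; μ^(2)=-1; μ^(3)=-3; μ^(4)=-7

((2, 0, 0); (1, 1, 0); (1, 1, 1); (0, 0, 1))


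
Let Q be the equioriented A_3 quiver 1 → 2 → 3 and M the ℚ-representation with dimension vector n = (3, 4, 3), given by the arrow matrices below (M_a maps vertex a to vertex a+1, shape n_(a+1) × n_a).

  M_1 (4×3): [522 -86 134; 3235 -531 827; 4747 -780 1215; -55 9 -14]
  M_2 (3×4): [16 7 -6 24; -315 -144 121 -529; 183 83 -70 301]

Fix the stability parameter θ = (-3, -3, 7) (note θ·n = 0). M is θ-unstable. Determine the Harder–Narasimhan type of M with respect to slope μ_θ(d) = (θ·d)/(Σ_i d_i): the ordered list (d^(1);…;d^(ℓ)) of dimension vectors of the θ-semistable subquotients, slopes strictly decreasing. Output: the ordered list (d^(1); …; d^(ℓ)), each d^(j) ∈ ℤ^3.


Interval decomposition of M: I[1,3]^3, I[2,2].
HN type (ℓ=2): μ^(1)=7; μ^(2)=-3

((0, 0, 3); (3, 4, 0))


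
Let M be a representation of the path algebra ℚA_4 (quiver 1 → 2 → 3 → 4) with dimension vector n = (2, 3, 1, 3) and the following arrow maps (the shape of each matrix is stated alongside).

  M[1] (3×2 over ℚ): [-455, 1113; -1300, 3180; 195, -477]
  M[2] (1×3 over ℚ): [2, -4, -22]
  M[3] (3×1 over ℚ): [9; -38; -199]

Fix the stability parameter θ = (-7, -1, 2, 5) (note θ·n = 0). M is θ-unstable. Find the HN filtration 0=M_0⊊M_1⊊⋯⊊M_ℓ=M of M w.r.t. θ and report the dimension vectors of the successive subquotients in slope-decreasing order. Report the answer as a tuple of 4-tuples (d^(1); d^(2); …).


Barcode: M ≅ I[1,1], I[1,2], I[2,2], I[2,4], I[4,4]^2. HN layers by μ_θ (4 steps, strictly decreasing):
  μ^(1)=5; μ^(2)=2; μ^(3)=-1; μ^(4)=-7

((0, 0, 0, 3); (0, 0, 1, 0); (0, 3, 0, 0); (2, 0, 0, 0))


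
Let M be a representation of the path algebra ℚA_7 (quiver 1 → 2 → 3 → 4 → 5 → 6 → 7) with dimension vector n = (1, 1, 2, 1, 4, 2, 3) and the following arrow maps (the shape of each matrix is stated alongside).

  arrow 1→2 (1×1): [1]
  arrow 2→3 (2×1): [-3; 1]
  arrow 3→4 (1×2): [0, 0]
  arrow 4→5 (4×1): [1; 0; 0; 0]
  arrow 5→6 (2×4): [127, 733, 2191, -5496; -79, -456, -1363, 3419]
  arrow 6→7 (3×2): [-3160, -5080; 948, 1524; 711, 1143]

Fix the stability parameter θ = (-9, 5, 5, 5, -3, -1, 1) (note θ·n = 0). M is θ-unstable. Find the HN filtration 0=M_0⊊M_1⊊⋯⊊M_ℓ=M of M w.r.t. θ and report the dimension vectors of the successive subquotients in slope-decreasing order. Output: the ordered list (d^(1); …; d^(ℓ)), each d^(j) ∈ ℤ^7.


Interval decomposition of M: I[1,3], I[3,3], I[4,6], I[5,5]^2, I[5,7], I[7,7]^2.
HN type (ℓ=6): μ^(1)=5; μ^(2)=1; μ^(3)=1/3; μ^(4)=-1; μ^(5)=-3; μ^(6)=-9

((0, 1, 2, 0, 0, 0, 0); (0, 0, 0, 0, 0, 0, 3); (0, 0, 0, 1, 1, 1, 0); (0, 0, 0, 0, 0, 1, 0); (0, 0, 0, 0, 3, 0, 0); (1, 0, 0, 0, 0, 0, 0))
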